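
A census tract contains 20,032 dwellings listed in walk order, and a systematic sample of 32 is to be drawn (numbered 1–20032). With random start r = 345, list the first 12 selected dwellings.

k = N/n = 20032/32 = 626
dwelling 1: 345
dwelling 2: 345 + 626 = 971
dwelling 3: 971 + 626 = 1597
dwelling 4: 1597 + 626 = 2223
dwelling 5: 2223 + 626 = 2849
dwelling 6: 2849 + 626 = 3475
dwelling 7: 3475 + 626 = 4101
dwelling 8: 4101 + 626 = 4727
dwelling 9: 4727 + 626 = 5353
dwelling 10: 5353 + 626 = 5979
dwelling 11: 5979 + 626 = 6605
dwelling 12: 6605 + 626 = 7231

345, 971, 1597, 2223, 2849, 3475, 4101, 4727, 5353, 5979, 6605, 7231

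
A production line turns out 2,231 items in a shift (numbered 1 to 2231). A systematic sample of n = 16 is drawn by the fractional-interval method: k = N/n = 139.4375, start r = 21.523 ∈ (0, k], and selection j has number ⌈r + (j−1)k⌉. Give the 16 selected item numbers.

22, 161, 301, 440, 580, 719, 859, 998, 1138, 1277, 1416, 1556, 1695, 1835, 1974, 2114

j=1: r + 0k = 21.523 → ⌈·⌉ = 22
j=2: r + 1k = 160.9605 → ⌈·⌉ = 161
j=3: r + 2k = 300.398 → ⌈·⌉ = 301
j=4: r + 3k = 439.8355 → ⌈·⌉ = 440
j=5: r + 4k = 579.273 → ⌈·⌉ = 580
j=6: r + 5k = 718.7105 → ⌈·⌉ = 719
j=7: r + 6k = 858.148 → ⌈·⌉ = 859
j=8: r + 7k = 997.5855 → ⌈·⌉ = 998
j=9: r + 8k = 1137.023 → ⌈·⌉ = 1138
j=10: r + 9k = 1276.4605 → ⌈·⌉ = 1277
j=11: r + 10k = 1415.898 → ⌈·⌉ = 1416
j=12: r + 11k = 1555.3355 → ⌈·⌉ = 1556
j=13: r + 12k = 1694.773 → ⌈·⌉ = 1695
j=14: r + 13k = 1834.2105 → ⌈·⌉ = 1835
j=15: r + 14k = 1973.648 → ⌈·⌉ = 1974
j=16: r + 15k = 2113.0855 → ⌈·⌉ = 2114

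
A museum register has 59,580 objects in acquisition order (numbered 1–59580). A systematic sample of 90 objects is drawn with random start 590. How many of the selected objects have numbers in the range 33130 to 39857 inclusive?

k = 59580/90 = 662
First selection ≥ 33130: 590 + ⌈(33130−590)/662⌉·662 = 590 + 50×662 = 33690
Last selection ≤ 39857: 590 + ⌊(39857−590)/662⌋·662 = 590 + 59×662 = 39648
Count = 59 − 50 + 1 = 10

10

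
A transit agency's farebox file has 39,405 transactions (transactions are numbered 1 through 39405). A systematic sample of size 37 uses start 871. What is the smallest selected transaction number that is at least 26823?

27496

k = 39405/37 = 1065
Steps past start: ⌈(26823 − 871)/1065⌉ = ⌈25952/1065⌉ = 25
Selected transaction: 871 + 25×1065 = 27496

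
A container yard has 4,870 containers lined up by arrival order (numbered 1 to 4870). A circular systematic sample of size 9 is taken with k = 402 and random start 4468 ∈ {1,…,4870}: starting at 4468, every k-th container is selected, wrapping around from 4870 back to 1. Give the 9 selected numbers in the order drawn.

Selection 1: 4468
Selection 2: 4468 + 402 = 4870
Selection 3: 4870 + 402 = 5272 → 5272 − 4870 = 402
Selection 4: 402 + 402 = 804
Selection 5: 804 + 402 = 1206
Selection 6: 1206 + 402 = 1608
Selection 7: 1608 + 402 = 2010
Selection 8: 2010 + 402 = 2412
Selection 9: 2412 + 402 = 2814

4468, 4870, 402, 804, 1206, 1608, 2010, 2412, 2814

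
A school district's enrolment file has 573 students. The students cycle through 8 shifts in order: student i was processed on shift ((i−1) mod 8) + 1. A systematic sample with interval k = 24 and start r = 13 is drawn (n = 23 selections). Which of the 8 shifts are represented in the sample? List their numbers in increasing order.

Consecutive selections differ by k = 24, so their shift numbers differ by 24 mod 8 = 0.
gcd(24, 8) = 8, so the sample visits 8/8 = 1 distinct residues mod 8.
Start 13 is shift 5; the shifts hit are 5.

5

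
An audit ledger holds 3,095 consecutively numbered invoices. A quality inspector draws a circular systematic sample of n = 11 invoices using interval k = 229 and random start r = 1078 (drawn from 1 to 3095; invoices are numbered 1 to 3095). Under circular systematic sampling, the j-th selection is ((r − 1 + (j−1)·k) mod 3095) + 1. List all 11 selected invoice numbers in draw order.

Selection 1: 1078
Selection 2: 1078 + 229 = 1307
Selection 3: 1307 + 229 = 1536
Selection 4: 1536 + 229 = 1765
Selection 5: 1765 + 229 = 1994
Selection 6: 1994 + 229 = 2223
Selection 7: 2223 + 229 = 2452
Selection 8: 2452 + 229 = 2681
Selection 9: 2681 + 229 = 2910
Selection 10: 2910 + 229 = 3139 → 3139 − 3095 = 44
Selection 11: 44 + 229 = 273

1078, 1307, 1536, 1765, 1994, 2223, 2452, 2681, 2910, 44, 273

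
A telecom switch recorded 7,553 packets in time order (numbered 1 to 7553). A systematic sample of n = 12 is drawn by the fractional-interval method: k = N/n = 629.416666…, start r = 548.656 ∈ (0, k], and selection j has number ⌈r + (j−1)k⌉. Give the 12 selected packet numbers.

j=1: r + 0k = 548.656 → ⌈·⌉ = 549
j=2: r + 1k = 1178.072666… → ⌈·⌉ = 1179
j=3: r + 2k = 1807.489333… → ⌈·⌉ = 1808
j=4: r + 3k = 2436.906 → ⌈·⌉ = 2437
j=5: r + 4k = 3066.322666… → ⌈·⌉ = 3067
j=6: r + 5k = 3695.739333… → ⌈·⌉ = 3696
j=7: r + 6k = 4325.156 → ⌈·⌉ = 4326
j=8: r + 7k = 4954.572666… → ⌈·⌉ = 4955
j=9: r + 8k = 5583.989333… → ⌈·⌉ = 5584
j=10: r + 9k = 6213.406 → ⌈·⌉ = 6214
j=11: r + 10k = 6842.822666… → ⌈·⌉ = 6843
j=12: r + 11k = 7472.239333… → ⌈·⌉ = 7473

549, 1179, 1808, 2437, 3067, 3696, 4326, 4955, 5584, 6214, 6843, 7473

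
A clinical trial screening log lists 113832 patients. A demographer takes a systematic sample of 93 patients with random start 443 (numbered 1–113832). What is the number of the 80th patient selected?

k = 113832/93 = 1224
80th selection = r + (80−1)·k = 443 + 79×1224 = 443 + 96696 = 97139

97139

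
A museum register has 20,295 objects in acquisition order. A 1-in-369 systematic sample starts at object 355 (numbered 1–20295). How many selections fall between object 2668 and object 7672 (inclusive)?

k = 369
First selection ≥ 2668: 355 + ⌈(2668−355)/369⌉·369 = 355 + 7×369 = 2938
Last selection ≤ 7672: 355 + ⌊(7672−355)/369⌋·369 = 355 + 19×369 = 7366
Count = 19 − 7 + 1 = 13

13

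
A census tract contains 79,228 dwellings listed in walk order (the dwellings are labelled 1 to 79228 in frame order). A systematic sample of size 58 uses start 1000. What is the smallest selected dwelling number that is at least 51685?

52908

k = 79228/58 = 1366
Steps past start: ⌈(51685 − 1000)/1366⌉ = ⌈50685/1366⌉ = 38
Selected dwelling: 1000 + 38×1366 = 52908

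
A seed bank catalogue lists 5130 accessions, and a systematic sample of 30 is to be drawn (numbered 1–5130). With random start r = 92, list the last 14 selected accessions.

2828, 2999, 3170, 3341, 3512, 3683, 3854, 4025, 4196, 4367, 4538, 4709, 4880, 5051

k = N/n = 5130/30 = 171
17th selection = 92 + 16×171 = 2828
18th: 2828 + 171 = 2999
19th: 2999 + 171 = 3170
20th: 3170 + 171 = 3341
21st: 3341 + 171 = 3512
22nd: 3512 + 171 = 3683
23rd: 3683 + 171 = 3854
24th: 3854 + 171 = 4025
25th: 4025 + 171 = 4196
26th: 4196 + 171 = 4367
27th: 4367 + 171 = 4538
28th: 4538 + 171 = 4709
29th: 4709 + 171 = 4880
30th: 4880 + 171 = 5051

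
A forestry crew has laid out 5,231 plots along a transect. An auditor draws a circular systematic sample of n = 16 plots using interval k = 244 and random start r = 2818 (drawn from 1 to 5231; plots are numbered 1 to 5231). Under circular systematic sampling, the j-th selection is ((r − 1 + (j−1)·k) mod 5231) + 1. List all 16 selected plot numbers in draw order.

2818, 3062, 3306, 3550, 3794, 4038, 4282, 4526, 4770, 5014, 27, 271, 515, 759, 1003, 1247

Selection 1: 2818
Selection 2: 2818 + 244 = 3062
Selection 3: 3062 + 244 = 3306
Selection 4: 3306 + 244 = 3550
Selection 5: 3550 + 244 = 3794
Selection 6: 3794 + 244 = 4038
Selection 7: 4038 + 244 = 4282
Selection 8: 4282 + 244 = 4526
Selection 9: 4526 + 244 = 4770
Selection 10: 4770 + 244 = 5014
Selection 11: 5014 + 244 = 5258 → 5258 − 5231 = 27
Selection 12: 27 + 244 = 271
Selection 13: 271 + 244 = 515
Selection 14: 515 + 244 = 759
Selection 15: 759 + 244 = 1003
Selection 16: 1003 + 244 = 1247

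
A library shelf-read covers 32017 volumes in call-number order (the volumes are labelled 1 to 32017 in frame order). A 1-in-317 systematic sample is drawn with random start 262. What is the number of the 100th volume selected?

31645

k = 317
100th selection = r + (100−1)·k = 262 + 99×317 = 262 + 31383 = 31645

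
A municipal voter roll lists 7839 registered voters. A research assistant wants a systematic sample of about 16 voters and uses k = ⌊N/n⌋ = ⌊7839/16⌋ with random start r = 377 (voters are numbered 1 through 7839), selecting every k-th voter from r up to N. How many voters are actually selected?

k = ⌊7839/16⌋ = 489
Achieved size = ⌊(7839 − 377)/489⌋ + 1 = ⌊7462/489⌋ + 1 = 15 + 1 = 16
(last selection: 377 + 15×489 = 7712 ≤ 7839; next would be 8201 > 7839)

16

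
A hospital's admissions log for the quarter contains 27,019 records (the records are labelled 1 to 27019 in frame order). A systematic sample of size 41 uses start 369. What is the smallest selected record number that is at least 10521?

k = 27019/41 = 659
Steps past start: ⌈(10521 − 369)/659⌉ = ⌈10152/659⌉ = 16
Selected record: 369 + 16×659 = 10913

10913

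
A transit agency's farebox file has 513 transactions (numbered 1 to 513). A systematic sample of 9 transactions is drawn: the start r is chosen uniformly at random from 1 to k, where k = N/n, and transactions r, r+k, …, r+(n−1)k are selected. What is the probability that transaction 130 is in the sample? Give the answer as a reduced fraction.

1/57

k = 513/9 = 57.
Transaction 130 is selected iff r ≡ 130 (mod 57); exactly one such r in {1,…,57}.
Inclusion probability = 1/57.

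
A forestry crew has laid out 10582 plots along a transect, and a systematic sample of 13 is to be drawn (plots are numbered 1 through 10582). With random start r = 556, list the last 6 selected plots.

k = N/n = 10582/13 = 814
8th selection = 556 + 7×814 = 6254
9th: 6254 + 814 = 7068
10th: 7068 + 814 = 7882
11th: 7882 + 814 = 8696
12th: 8696 + 814 = 9510
13th: 9510 + 814 = 10324

6254, 7068, 7882, 8696, 9510, 10324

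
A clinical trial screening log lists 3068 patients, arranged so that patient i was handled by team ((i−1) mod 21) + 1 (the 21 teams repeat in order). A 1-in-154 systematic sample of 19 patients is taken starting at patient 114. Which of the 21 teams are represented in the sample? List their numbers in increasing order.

Consecutive selections differ by k = 154, so their team numbers differ by 154 mod 21 = 7.
gcd(154, 21) = 7, so the sample visits 21/7 = 3 distinct residues mod 21.
Start 114 is team 9; the teams hit are 2, 9, 16.

2, 9, 16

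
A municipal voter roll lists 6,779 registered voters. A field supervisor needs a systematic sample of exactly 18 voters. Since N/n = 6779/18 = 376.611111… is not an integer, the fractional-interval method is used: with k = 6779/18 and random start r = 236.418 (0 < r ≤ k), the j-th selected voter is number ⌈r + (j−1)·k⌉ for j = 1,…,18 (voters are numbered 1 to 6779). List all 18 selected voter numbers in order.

j=1: r + 0k = 236.418 → ⌈·⌉ = 237
j=2: r + 1k = 613.029111… → ⌈·⌉ = 614
j=3: r + 2k = 989.640222… → ⌈·⌉ = 990
j=4: r + 3k = 1366.251333… → ⌈·⌉ = 1367
j=5: r + 4k = 1742.862444… → ⌈·⌉ = 1743
j=6: r + 5k = 2119.473555… → ⌈·⌉ = 2120
j=7: r + 6k = 2496.084666… → ⌈·⌉ = 2497
j=8: r + 7k = 2872.695777… → ⌈·⌉ = 2873
j=9: r + 8k = 3249.306888… → ⌈·⌉ = 3250
j=10: r + 9k = 3625.918 → ⌈·⌉ = 3626
j=11: r + 10k = 4002.529111… → ⌈·⌉ = 4003
j=12: r + 11k = 4379.140222… → ⌈·⌉ = 4380
j=13: r + 12k = 4755.751333… → ⌈·⌉ = 4756
j=14: r + 13k = 5132.362444… → ⌈·⌉ = 5133
j=15: r + 14k = 5508.973555… → ⌈·⌉ = 5509
j=16: r + 15k = 5885.584666… → ⌈·⌉ = 5886
j=17: r + 16k = 6262.195777… → ⌈·⌉ = 6263
j=18: r + 17k = 6638.806888… → ⌈·⌉ = 6639

237, 614, 990, 1367, 1743, 2120, 2497, 2873, 3250, 3626, 4003, 4380, 4756, 5133, 5509, 5886, 6263, 6639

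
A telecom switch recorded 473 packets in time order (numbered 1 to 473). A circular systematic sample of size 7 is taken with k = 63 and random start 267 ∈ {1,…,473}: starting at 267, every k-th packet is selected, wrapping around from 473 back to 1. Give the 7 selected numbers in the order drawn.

Selection 1: 267
Selection 2: 267 + 63 = 330
Selection 3: 330 + 63 = 393
Selection 4: 393 + 63 = 456
Selection 5: 456 + 63 = 519 → 519 − 473 = 46
Selection 6: 46 + 63 = 109
Selection 7: 109 + 63 = 172

267, 330, 393, 456, 46, 109, 172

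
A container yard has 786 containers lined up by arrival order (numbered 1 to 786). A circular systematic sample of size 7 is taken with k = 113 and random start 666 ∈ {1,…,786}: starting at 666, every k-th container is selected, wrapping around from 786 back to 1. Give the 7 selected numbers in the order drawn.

666, 779, 106, 219, 332, 445, 558

Selection 1: 666
Selection 2: 666 + 113 = 779
Selection 3: 779 + 113 = 892 → 892 − 786 = 106
Selection 4: 106 + 113 = 219
Selection 5: 219 + 113 = 332
Selection 6: 332 + 113 = 445
Selection 7: 445 + 113 = 558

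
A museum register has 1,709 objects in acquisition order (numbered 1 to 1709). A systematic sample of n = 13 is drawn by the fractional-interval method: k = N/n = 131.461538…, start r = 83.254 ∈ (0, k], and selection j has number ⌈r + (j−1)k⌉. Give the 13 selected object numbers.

j=1: r + 0k = 83.254 → ⌈·⌉ = 84
j=2: r + 1k = 214.715538… → ⌈·⌉ = 215
j=3: r + 2k = 346.177076… → ⌈·⌉ = 347
j=4: r + 3k = 477.638615… → ⌈·⌉ = 478
j=5: r + 4k = 609.100153… → ⌈·⌉ = 610
j=6: r + 5k = 740.561692… → ⌈·⌉ = 741
j=7: r + 6k = 872.023230… → ⌈·⌉ = 873
j=8: r + 7k = 1003.484769… → ⌈·⌉ = 1004
j=9: r + 8k = 1134.946307… → ⌈·⌉ = 1135
j=10: r + 9k = 1266.407846… → ⌈·⌉ = 1267
j=11: r + 10k = 1397.869384… → ⌈·⌉ = 1398
j=12: r + 11k = 1529.330923… → ⌈·⌉ = 1530
j=13: r + 12k = 1660.792461… → ⌈·⌉ = 1661

84, 215, 347, 478, 610, 741, 873, 1004, 1135, 1267, 1398, 1530, 1661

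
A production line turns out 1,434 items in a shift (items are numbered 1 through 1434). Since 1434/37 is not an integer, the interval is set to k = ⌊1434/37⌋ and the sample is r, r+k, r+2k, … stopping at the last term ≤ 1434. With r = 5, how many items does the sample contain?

38

k = ⌊1434/37⌋ = 38
Achieved size = ⌊(1434 − 5)/38⌋ + 1 = ⌊1429/38⌋ + 1 = 37 + 1 = 38
(last selection: 5 + 37×38 = 1411 ≤ 1434; next would be 1449 > 1434)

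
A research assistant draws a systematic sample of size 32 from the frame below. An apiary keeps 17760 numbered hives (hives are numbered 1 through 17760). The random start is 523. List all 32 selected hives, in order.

523, 1078, 1633, 2188, 2743, 3298, 3853, 4408, 4963, 5518, 6073, 6628, 7183, 7738, 8293, 8848, 9403, 9958, 10513, 11068, 11623, 12178, 12733, 13288, 13843, 14398, 14953, 15508, 16063, 16618, 17173, 17728

k = N/n = 17760/32 = 555
hive 1: 523
hive 2: 523 + 555 = 1078
hive 3: 1078 + 555 = 1633
hive 4: 1633 + 555 = 2188
hive 5: 2188 + 555 = 2743
hive 6: 2743 + 555 = 3298
hive 7: 3298 + 555 = 3853
hive 8: 3853 + 555 = 4408
hive 9: 4408 + 555 = 4963
hive 10: 4963 + 555 = 5518
hive 11: 5518 + 555 = 6073
hive 12: 6073 + 555 = 6628
hive 13: 6628 + 555 = 7183
hive 14: 7183 + 555 = 7738
hive 15: 7738 + 555 = 8293
hive 16: 8293 + 555 = 8848
hive 17: 8848 + 555 = 9403
hive 18: 9403 + 555 = 9958
hive 19: 9958 + 555 = 10513
hive 20: 10513 + 555 = 11068
hive 21: 11068 + 555 = 11623
hive 22: 11623 + 555 = 12178
hive 23: 12178 + 555 = 12733
hive 24: 12733 + 555 = 13288
hive 25: 13288 + 555 = 13843
hive 26: 13843 + 555 = 14398
hive 27: 14398 + 555 = 14953
hive 28: 14953 + 555 = 15508
hive 29: 15508 + 555 = 16063
hive 30: 16063 + 555 = 16618
hive 31: 16618 + 555 = 17173
hive 32: 17173 + 555 = 17728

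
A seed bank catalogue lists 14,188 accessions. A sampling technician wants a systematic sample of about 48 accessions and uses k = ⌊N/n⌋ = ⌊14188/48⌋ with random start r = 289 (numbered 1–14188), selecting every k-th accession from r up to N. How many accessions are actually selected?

k = ⌊14188/48⌋ = 295
Achieved size = ⌊(14188 − 289)/295⌋ + 1 = ⌊13899/295⌋ + 1 = 47 + 1 = 48
(last selection: 289 + 47×295 = 14154 ≤ 14188; next would be 14449 > 14188)

48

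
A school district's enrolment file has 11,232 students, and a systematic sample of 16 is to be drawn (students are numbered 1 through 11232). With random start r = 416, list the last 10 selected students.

k = N/n = 11232/16 = 702
7th selection = 416 + 6×702 = 4628
8th: 4628 + 702 = 5330
9th: 5330 + 702 = 6032
10th: 6032 + 702 = 6734
11th: 6734 + 702 = 7436
12th: 7436 + 702 = 8138
13th: 8138 + 702 = 8840
14th: 8840 + 702 = 9542
15th: 9542 + 702 = 10244
16th: 10244 + 702 = 10946

4628, 5330, 6032, 6734, 7436, 8138, 8840, 9542, 10244, 10946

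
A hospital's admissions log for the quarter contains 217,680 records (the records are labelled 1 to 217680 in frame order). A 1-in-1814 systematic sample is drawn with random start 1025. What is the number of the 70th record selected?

126191

k = 1814
70th selection = r + (70−1)·k = 1025 + 69×1814 = 1025 + 125166 = 126191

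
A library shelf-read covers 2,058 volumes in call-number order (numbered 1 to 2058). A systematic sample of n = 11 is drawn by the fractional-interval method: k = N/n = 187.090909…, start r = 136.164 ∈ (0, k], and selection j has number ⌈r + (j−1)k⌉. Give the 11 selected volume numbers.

137, 324, 511, 698, 885, 1072, 1259, 1446, 1633, 1820, 2008

j=1: r + 0k = 136.164 → ⌈·⌉ = 137
j=2: r + 1k = 323.254909… → ⌈·⌉ = 324
j=3: r + 2k = 510.345818… → ⌈·⌉ = 511
j=4: r + 3k = 697.436727… → ⌈·⌉ = 698
j=5: r + 4k = 884.527636… → ⌈·⌉ = 885
j=6: r + 5k = 1071.618545… → ⌈·⌉ = 1072
j=7: r + 6k = 1258.709454… → ⌈·⌉ = 1259
j=8: r + 7k = 1445.800363… → ⌈·⌉ = 1446
j=9: r + 8k = 1632.891272… → ⌈·⌉ = 1633
j=10: r + 9k = 1819.982181… → ⌈·⌉ = 1820
j=11: r + 10k = 2007.073090… → ⌈·⌉ = 2008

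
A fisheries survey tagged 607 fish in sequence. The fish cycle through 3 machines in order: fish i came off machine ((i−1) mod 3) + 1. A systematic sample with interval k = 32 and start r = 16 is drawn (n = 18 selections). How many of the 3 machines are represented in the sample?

3

Consecutive selections differ by k = 32, so their machine numbers differ by 32 mod 3 = 2.
gcd(32, 3) = 1, so the sample visits 3/1 = 3 distinct residues mod 3.
Start 16 is machine 1; the machines hit are 1, 2, 3.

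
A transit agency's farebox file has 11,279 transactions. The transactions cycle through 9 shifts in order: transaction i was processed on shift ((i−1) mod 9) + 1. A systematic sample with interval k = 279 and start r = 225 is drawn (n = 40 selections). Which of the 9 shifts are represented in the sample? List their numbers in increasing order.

9

Consecutive selections differ by k = 279, so their shift numbers differ by 279 mod 9 = 0.
gcd(279, 9) = 9, so the sample visits 9/9 = 1 distinct residues mod 9.
Start 225 is shift 9; the shifts hit are 9.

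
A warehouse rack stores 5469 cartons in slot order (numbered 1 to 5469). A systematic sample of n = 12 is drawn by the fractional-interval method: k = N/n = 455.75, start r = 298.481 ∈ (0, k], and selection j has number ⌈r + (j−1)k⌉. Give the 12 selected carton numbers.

j=1: r + 0k = 298.481 → ⌈·⌉ = 299
j=2: r + 1k = 754.231 → ⌈·⌉ = 755
j=3: r + 2k = 1209.981 → ⌈·⌉ = 1210
j=4: r + 3k = 1665.731 → ⌈·⌉ = 1666
j=5: r + 4k = 2121.481 → ⌈·⌉ = 2122
j=6: r + 5k = 2577.231 → ⌈·⌉ = 2578
j=7: r + 6k = 3032.981 → ⌈·⌉ = 3033
j=8: r + 7k = 3488.731 → ⌈·⌉ = 3489
j=9: r + 8k = 3944.481 → ⌈·⌉ = 3945
j=10: r + 9k = 4400.231 → ⌈·⌉ = 4401
j=11: r + 10k = 4855.981 → ⌈·⌉ = 4856
j=12: r + 11k = 5311.731 → ⌈·⌉ = 5312

299, 755, 1210, 1666, 2122, 2578, 3033, 3489, 3945, 4401, 4856, 5312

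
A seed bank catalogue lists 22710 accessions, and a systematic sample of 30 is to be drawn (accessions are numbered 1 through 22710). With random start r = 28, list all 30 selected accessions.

28, 785, 1542, 2299, 3056, 3813, 4570, 5327, 6084, 6841, 7598, 8355, 9112, 9869, 10626, 11383, 12140, 12897, 13654, 14411, 15168, 15925, 16682, 17439, 18196, 18953, 19710, 20467, 21224, 21981

k = N/n = 22710/30 = 757
accession 1: 28
accession 2: 28 + 757 = 785
accession 3: 785 + 757 = 1542
accession 4: 1542 + 757 = 2299
accession 5: 2299 + 757 = 3056
accession 6: 3056 + 757 = 3813
accession 7: 3813 + 757 = 4570
accession 8: 4570 + 757 = 5327
accession 9: 5327 + 757 = 6084
accession 10: 6084 + 757 = 6841
accession 11: 6841 + 757 = 7598
accession 12: 7598 + 757 = 8355
accession 13: 8355 + 757 = 9112
accession 14: 9112 + 757 = 9869
accession 15: 9869 + 757 = 10626
accession 16: 10626 + 757 = 11383
accession 17: 11383 + 757 = 12140
accession 18: 12140 + 757 = 12897
accession 19: 12897 + 757 = 13654
accession 20: 13654 + 757 = 14411
accession 21: 14411 + 757 = 15168
accession 22: 15168 + 757 = 15925
accession 23: 15925 + 757 = 16682
accession 24: 16682 + 757 = 17439
accession 25: 17439 + 757 = 18196
accession 26: 18196 + 757 = 18953
accession 27: 18953 + 757 = 19710
accession 28: 19710 + 757 = 20467
accession 29: 20467 + 757 = 21224
accession 30: 21224 + 757 = 21981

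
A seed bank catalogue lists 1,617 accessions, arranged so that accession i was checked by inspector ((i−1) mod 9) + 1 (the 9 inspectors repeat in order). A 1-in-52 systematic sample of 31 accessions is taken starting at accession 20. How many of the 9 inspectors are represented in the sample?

9

Consecutive selections differ by k = 52, so their inspector numbers differ by 52 mod 9 = 7.
gcd(52, 9) = 1, so the sample visits 9/1 = 9 distinct residues mod 9.
Start 20 is inspector 2; the inspectors hit are 1, 2, 3, 4, 5, 6, 7, 8, 9.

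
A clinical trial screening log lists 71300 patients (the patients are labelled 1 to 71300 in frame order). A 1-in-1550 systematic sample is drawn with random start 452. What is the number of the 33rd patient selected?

k = 1550
33rd selection = r + (33−1)·k = 452 + 32×1550 = 452 + 49600 = 50052

50052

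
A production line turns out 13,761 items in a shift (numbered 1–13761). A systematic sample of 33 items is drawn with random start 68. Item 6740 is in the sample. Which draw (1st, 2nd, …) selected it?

17

k = 13761/33 = 417
position = (6740 − 68)/417 + 1 = 6672/417 + 1 = 16 + 1 = 17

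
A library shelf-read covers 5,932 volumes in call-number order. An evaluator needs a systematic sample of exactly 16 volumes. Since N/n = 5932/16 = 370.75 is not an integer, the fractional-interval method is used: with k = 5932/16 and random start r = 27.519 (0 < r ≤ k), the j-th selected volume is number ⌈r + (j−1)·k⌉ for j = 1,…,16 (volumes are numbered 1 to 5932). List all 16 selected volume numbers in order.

28, 399, 770, 1140, 1511, 1882, 2253, 2623, 2994, 3365, 3736, 4106, 4477, 4848, 5219, 5589

j=1: r + 0k = 27.519 → ⌈·⌉ = 28
j=2: r + 1k = 398.269 → ⌈·⌉ = 399
j=3: r + 2k = 769.019 → ⌈·⌉ = 770
j=4: r + 3k = 1139.769 → ⌈·⌉ = 1140
j=5: r + 4k = 1510.519 → ⌈·⌉ = 1511
j=6: r + 5k = 1881.269 → ⌈·⌉ = 1882
j=7: r + 6k = 2252.019 → ⌈·⌉ = 2253
j=8: r + 7k = 2622.769 → ⌈·⌉ = 2623
j=9: r + 8k = 2993.519 → ⌈·⌉ = 2994
j=10: r + 9k = 3364.269 → ⌈·⌉ = 3365
j=11: r + 10k = 3735.019 → ⌈·⌉ = 3736
j=12: r + 11k = 4105.769 → ⌈·⌉ = 4106
j=13: r + 12k = 4476.519 → ⌈·⌉ = 4477
j=14: r + 13k = 4847.269 → ⌈·⌉ = 4848
j=15: r + 14k = 5218.019 → ⌈·⌉ = 5219
j=16: r + 15k = 5588.769 → ⌈·⌉ = 5589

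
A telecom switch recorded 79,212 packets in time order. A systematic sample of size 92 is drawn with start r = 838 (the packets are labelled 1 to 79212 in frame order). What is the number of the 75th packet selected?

k = 79212/92 = 861
75th selection = r + (75−1)·k = 838 + 74×861 = 838 + 63714 = 64552

64552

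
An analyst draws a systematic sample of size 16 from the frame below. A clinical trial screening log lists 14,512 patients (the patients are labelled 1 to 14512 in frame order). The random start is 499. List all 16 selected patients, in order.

499, 1406, 2313, 3220, 4127, 5034, 5941, 6848, 7755, 8662, 9569, 10476, 11383, 12290, 13197, 14104

k = N/n = 14512/16 = 907
patient 1: 499
patient 2: 499 + 907 = 1406
patient 3: 1406 + 907 = 2313
patient 4: 2313 + 907 = 3220
patient 5: 3220 + 907 = 4127
patient 6: 4127 + 907 = 5034
patient 7: 5034 + 907 = 5941
patient 8: 5941 + 907 = 6848
patient 9: 6848 + 907 = 7755
patient 10: 7755 + 907 = 8662
patient 11: 8662 + 907 = 9569
patient 12: 9569 + 907 = 10476
patient 13: 10476 + 907 = 11383
patient 14: 11383 + 907 = 12290
patient 15: 12290 + 907 = 13197
patient 16: 13197 + 907 = 14104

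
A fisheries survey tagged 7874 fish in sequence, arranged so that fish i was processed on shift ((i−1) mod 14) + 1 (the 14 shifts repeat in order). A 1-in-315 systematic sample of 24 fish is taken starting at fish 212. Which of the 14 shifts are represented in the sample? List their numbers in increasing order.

2, 9

Consecutive selections differ by k = 315, so their shift numbers differ by 315 mod 14 = 7.
gcd(315, 14) = 7, so the sample visits 14/7 = 2 distinct residues mod 14.
Start 212 is shift 2; the shifts hit are 2, 9.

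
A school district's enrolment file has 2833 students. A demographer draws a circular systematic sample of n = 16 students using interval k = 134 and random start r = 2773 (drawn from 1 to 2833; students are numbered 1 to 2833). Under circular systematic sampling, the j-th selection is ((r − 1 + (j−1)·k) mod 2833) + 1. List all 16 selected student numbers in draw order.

2773, 74, 208, 342, 476, 610, 744, 878, 1012, 1146, 1280, 1414, 1548, 1682, 1816, 1950

Selection 1: 2773
Selection 2: 2773 + 134 = 2907 → 2907 − 2833 = 74
Selection 3: 74 + 134 = 208
Selection 4: 208 + 134 = 342
Selection 5: 342 + 134 = 476
Selection 6: 476 + 134 = 610
Selection 7: 610 + 134 = 744
Selection 8: 744 + 134 = 878
Selection 9: 878 + 134 = 1012
Selection 10: 1012 + 134 = 1146
Selection 11: 1146 + 134 = 1280
Selection 12: 1280 + 134 = 1414
Selection 13: 1414 + 134 = 1548
Selection 14: 1548 + 134 = 1682
Selection 15: 1682 + 134 = 1816
Selection 16: 1816 + 134 = 1950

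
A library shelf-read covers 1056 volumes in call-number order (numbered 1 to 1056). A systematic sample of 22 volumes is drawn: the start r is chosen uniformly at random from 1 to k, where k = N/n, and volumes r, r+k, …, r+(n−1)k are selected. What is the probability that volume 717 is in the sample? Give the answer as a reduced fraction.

1/48

k = 1056/22 = 48.
Volume 717 is selected iff r ≡ 717 (mod 48); exactly one such r in {1,…,48}.
Inclusion probability = 1/48.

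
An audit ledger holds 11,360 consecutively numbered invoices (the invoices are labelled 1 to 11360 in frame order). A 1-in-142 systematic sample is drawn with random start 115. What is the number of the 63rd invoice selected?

k = 142
63rd selection = r + (63−1)·k = 115 + 62×142 = 115 + 8804 = 8919

8919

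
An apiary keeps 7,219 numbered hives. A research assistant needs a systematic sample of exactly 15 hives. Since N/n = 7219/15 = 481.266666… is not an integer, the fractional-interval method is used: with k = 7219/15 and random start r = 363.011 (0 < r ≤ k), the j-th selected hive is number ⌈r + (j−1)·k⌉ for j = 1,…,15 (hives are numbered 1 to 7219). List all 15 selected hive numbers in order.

j=1: r + 0k = 363.011 → ⌈·⌉ = 364
j=2: r + 1k = 844.277666… → ⌈·⌉ = 845
j=3: r + 2k = 1325.544333… → ⌈·⌉ = 1326
j=4: r + 3k = 1806.811 → ⌈·⌉ = 1807
j=5: r + 4k = 2288.077666… → ⌈·⌉ = 2289
j=6: r + 5k = 2769.344333… → ⌈·⌉ = 2770
j=7: r + 6k = 3250.611 → ⌈·⌉ = 3251
j=8: r + 7k = 3731.877666… → ⌈·⌉ = 3732
j=9: r + 8k = 4213.144333… → ⌈·⌉ = 4214
j=10: r + 9k = 4694.411 → ⌈·⌉ = 4695
j=11: r + 10k = 5175.677666… → ⌈·⌉ = 5176
j=12: r + 11k = 5656.944333… → ⌈·⌉ = 5657
j=13: r + 12k = 6138.211 → ⌈·⌉ = 6139
j=14: r + 13k = 6619.477666… → ⌈·⌉ = 6620
j=15: r + 14k = 7100.744333… → ⌈·⌉ = 7101

364, 845, 1326, 1807, 2289, 2770, 3251, 3732, 4214, 4695, 5176, 5657, 6139, 6620, 7101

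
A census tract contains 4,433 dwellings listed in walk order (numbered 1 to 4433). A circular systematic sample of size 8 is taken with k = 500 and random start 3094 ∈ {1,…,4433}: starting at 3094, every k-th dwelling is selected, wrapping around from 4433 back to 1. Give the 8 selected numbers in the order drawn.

Selection 1: 3094
Selection 2: 3094 + 500 = 3594
Selection 3: 3594 + 500 = 4094
Selection 4: 4094 + 500 = 4594 → 4594 − 4433 = 161
Selection 5: 161 + 500 = 661
Selection 6: 661 + 500 = 1161
Selection 7: 1161 + 500 = 1661
Selection 8: 1661 + 500 = 2161

3094, 3594, 4094, 161, 661, 1161, 1661, 2161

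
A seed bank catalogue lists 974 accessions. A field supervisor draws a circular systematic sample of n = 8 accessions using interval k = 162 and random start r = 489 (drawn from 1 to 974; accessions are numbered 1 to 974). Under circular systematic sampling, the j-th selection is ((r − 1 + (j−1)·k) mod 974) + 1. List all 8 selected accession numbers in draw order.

489, 651, 813, 1, 163, 325, 487, 649

Selection 1: 489
Selection 2: 489 + 162 = 651
Selection 3: 651 + 162 = 813
Selection 4: 813 + 162 = 975 → 975 − 974 = 1
Selection 5: 1 + 162 = 163
Selection 6: 163 + 162 = 325
Selection 7: 325 + 162 = 487
Selection 8: 487 + 162 = 649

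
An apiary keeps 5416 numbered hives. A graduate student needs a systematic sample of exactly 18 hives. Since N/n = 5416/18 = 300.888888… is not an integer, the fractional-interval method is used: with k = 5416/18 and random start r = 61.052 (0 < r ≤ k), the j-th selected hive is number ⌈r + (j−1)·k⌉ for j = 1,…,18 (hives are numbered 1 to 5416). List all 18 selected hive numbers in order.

j=1: r + 0k = 61.052 → ⌈·⌉ = 62
j=2: r + 1k = 361.940888… → ⌈·⌉ = 362
j=3: r + 2k = 662.829777… → ⌈·⌉ = 663
j=4: r + 3k = 963.718666… → ⌈·⌉ = 964
j=5: r + 4k = 1264.607555… → ⌈·⌉ = 1265
j=6: r + 5k = 1565.496444… → ⌈·⌉ = 1566
j=7: r + 6k = 1866.385333… → ⌈·⌉ = 1867
j=8: r + 7k = 2167.274222… → ⌈·⌉ = 2168
j=9: r + 8k = 2468.163111… → ⌈·⌉ = 2469
j=10: r + 9k = 2769.052 → ⌈·⌉ = 2770
j=11: r + 10k = 3069.940888… → ⌈·⌉ = 3070
j=12: r + 11k = 3370.829777… → ⌈·⌉ = 3371
j=13: r + 12k = 3671.718666… → ⌈·⌉ = 3672
j=14: r + 13k = 3972.607555… → ⌈·⌉ = 3973
j=15: r + 14k = 4273.496444… → ⌈·⌉ = 4274
j=16: r + 15k = 4574.385333… → ⌈·⌉ = 4575
j=17: r + 16k = 4875.274222… → ⌈·⌉ = 4876
j=18: r + 17k = 5176.163111… → ⌈·⌉ = 5177

62, 362, 663, 964, 1265, 1566, 1867, 2168, 2469, 2770, 3070, 3371, 3672, 3973, 4274, 4575, 4876, 5177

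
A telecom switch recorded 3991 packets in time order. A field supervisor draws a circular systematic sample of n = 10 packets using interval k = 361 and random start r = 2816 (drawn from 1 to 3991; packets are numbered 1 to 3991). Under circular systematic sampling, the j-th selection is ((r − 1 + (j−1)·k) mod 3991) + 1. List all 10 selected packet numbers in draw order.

2816, 3177, 3538, 3899, 269, 630, 991, 1352, 1713, 2074

Selection 1: 2816
Selection 2: 2816 + 361 = 3177
Selection 3: 3177 + 361 = 3538
Selection 4: 3538 + 361 = 3899
Selection 5: 3899 + 361 = 4260 → 4260 − 3991 = 269
Selection 6: 269 + 361 = 630
Selection 7: 630 + 361 = 991
Selection 8: 991 + 361 = 1352
Selection 9: 1352 + 361 = 1713
Selection 10: 1713 + 361 = 2074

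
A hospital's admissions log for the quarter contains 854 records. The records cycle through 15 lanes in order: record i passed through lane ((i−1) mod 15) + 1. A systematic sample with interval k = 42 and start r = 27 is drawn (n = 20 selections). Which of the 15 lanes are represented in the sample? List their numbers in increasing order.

Consecutive selections differ by k = 42, so their lane numbers differ by 42 mod 15 = 12.
gcd(42, 15) = 3, so the sample visits 15/3 = 5 distinct residues mod 15.
Start 27 is lane 12; the lanes hit are 3, 6, 9, 12, 15.

3, 6, 9, 12, 15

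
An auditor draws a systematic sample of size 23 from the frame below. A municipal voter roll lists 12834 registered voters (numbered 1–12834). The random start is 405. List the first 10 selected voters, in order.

405, 963, 1521, 2079, 2637, 3195, 3753, 4311, 4869, 5427

k = N/n = 12834/23 = 558
voter 1: 405
voter 2: 405 + 558 = 963
voter 3: 963 + 558 = 1521
voter 4: 1521 + 558 = 2079
voter 5: 2079 + 558 = 2637
voter 6: 2637 + 558 = 3195
voter 7: 3195 + 558 = 3753
voter 8: 3753 + 558 = 4311
voter 9: 4311 + 558 = 4869
voter 10: 4869 + 558 = 5427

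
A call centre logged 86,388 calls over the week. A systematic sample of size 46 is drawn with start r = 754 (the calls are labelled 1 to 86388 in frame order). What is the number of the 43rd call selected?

79630

k = 86388/46 = 1878
43rd selection = r + (43−1)·k = 754 + 42×1878 = 754 + 78876 = 79630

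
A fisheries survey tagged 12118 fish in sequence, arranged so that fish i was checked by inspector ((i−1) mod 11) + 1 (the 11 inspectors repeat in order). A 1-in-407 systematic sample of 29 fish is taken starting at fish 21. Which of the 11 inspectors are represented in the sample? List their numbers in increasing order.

Consecutive selections differ by k = 407, so their inspector numbers differ by 407 mod 11 = 0.
gcd(407, 11) = 11, so the sample visits 11/11 = 1 distinct residues mod 11.
Start 21 is inspector 10; the inspectors hit are 10.

10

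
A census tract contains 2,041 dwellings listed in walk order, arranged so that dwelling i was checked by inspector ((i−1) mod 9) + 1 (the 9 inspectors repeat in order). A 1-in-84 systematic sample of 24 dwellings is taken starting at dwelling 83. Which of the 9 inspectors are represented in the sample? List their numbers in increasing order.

2, 5, 8

Consecutive selections differ by k = 84, so their inspector numbers differ by 84 mod 9 = 3.
gcd(84, 9) = 3, so the sample visits 9/3 = 3 distinct residues mod 9.
Start 83 is inspector 2; the inspectors hit are 2, 5, 8.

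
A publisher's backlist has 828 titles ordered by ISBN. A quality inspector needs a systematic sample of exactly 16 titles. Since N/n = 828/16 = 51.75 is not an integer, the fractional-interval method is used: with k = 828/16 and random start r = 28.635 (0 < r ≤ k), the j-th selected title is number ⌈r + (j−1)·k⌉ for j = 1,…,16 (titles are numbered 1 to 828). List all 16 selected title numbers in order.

29, 81, 133, 184, 236, 288, 340, 391, 443, 495, 547, 598, 650, 702, 754, 805

j=1: r + 0k = 28.635 → ⌈·⌉ = 29
j=2: r + 1k = 80.385 → ⌈·⌉ = 81
j=3: r + 2k = 132.135 → ⌈·⌉ = 133
j=4: r + 3k = 183.885 → ⌈·⌉ = 184
j=5: r + 4k = 235.635 → ⌈·⌉ = 236
j=6: r + 5k = 287.385 → ⌈·⌉ = 288
j=7: r + 6k = 339.135 → ⌈·⌉ = 340
j=8: r + 7k = 390.885 → ⌈·⌉ = 391
j=9: r + 8k = 442.635 → ⌈·⌉ = 443
j=10: r + 9k = 494.385 → ⌈·⌉ = 495
j=11: r + 10k = 546.135 → ⌈·⌉ = 547
j=12: r + 11k = 597.885 → ⌈·⌉ = 598
j=13: r + 12k = 649.635 → ⌈·⌉ = 650
j=14: r + 13k = 701.385 → ⌈·⌉ = 702
j=15: r + 14k = 753.135 → ⌈·⌉ = 754
j=16: r + 15k = 804.885 → ⌈·⌉ = 805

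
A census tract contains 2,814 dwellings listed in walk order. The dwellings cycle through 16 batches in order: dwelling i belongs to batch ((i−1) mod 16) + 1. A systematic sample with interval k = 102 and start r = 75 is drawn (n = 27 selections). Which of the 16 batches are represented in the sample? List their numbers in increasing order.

1, 3, 5, 7, 9, 11, 13, 15

Consecutive selections differ by k = 102, so their batch numbers differ by 102 mod 16 = 6.
gcd(102, 16) = 2, so the sample visits 16/2 = 8 distinct residues mod 16.
Start 75 is batch 11; the batches hit are 1, 3, 5, 7, 9, 11, 13, 15.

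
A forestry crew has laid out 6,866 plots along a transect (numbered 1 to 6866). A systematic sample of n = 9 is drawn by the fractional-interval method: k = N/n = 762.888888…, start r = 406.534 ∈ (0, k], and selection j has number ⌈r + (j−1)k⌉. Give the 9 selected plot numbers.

407, 1170, 1933, 2696, 3459, 4221, 4984, 5747, 6510

j=1: r + 0k = 406.534 → ⌈·⌉ = 407
j=2: r + 1k = 1169.422888… → ⌈·⌉ = 1170
j=3: r + 2k = 1932.311777… → ⌈·⌉ = 1933
j=4: r + 3k = 2695.200666… → ⌈·⌉ = 2696
j=5: r + 4k = 3458.089555… → ⌈·⌉ = 3459
j=6: r + 5k = 4220.978444… → ⌈·⌉ = 4221
j=7: r + 6k = 4983.867333… → ⌈·⌉ = 4984
j=8: r + 7k = 5746.756222… → ⌈·⌉ = 5747
j=9: r + 8k = 6509.645111… → ⌈·⌉ = 6510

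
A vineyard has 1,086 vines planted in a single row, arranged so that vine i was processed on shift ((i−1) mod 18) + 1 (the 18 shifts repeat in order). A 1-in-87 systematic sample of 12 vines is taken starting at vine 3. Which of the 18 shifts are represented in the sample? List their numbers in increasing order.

Consecutive selections differ by k = 87, so their shift numbers differ by 87 mod 18 = 15.
gcd(87, 18) = 3, so the sample visits 18/3 = 6 distinct residues mod 18.
Start 3 is shift 3; the shifts hit are 3, 6, 9, 12, 15, 18.

3, 6, 9, 12, 15, 18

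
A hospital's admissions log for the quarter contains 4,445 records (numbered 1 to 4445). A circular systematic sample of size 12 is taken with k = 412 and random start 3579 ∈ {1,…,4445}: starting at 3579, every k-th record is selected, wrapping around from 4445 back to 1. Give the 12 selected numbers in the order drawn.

Selection 1: 3579
Selection 2: 3579 + 412 = 3991
Selection 3: 3991 + 412 = 4403
Selection 4: 4403 + 412 = 4815 → 4815 − 4445 = 370
Selection 5: 370 + 412 = 782
Selection 6: 782 + 412 = 1194
Selection 7: 1194 + 412 = 1606
Selection 8: 1606 + 412 = 2018
Selection 9: 2018 + 412 = 2430
Selection 10: 2430 + 412 = 2842
Selection 11: 2842 + 412 = 3254
Selection 12: 3254 + 412 = 3666

3579, 3991, 4403, 370, 782, 1194, 1606, 2018, 2430, 2842, 3254, 3666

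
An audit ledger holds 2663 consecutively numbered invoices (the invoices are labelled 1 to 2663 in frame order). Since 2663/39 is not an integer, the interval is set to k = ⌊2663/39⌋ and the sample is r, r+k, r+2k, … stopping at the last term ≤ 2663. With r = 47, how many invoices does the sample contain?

39

k = ⌊2663/39⌋ = 68
Achieved size = ⌊(2663 − 47)/68⌋ + 1 = ⌊2616/68⌋ + 1 = 38 + 1 = 39
(last selection: 47 + 38×68 = 2631 ≤ 2663; next would be 2699 > 2663)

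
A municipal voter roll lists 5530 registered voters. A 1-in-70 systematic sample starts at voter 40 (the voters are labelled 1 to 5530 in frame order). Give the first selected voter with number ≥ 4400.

k = 70
Steps past start: ⌈(4400 − 40)/70⌉ = ⌈4360/70⌉ = 63
Selected voter: 40 + 63×70 = 4450

4450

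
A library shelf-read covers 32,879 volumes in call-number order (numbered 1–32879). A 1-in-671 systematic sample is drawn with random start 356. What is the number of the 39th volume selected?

25854

k = 671
39th selection = r + (39−1)·k = 356 + 38×671 = 356 + 25498 = 25854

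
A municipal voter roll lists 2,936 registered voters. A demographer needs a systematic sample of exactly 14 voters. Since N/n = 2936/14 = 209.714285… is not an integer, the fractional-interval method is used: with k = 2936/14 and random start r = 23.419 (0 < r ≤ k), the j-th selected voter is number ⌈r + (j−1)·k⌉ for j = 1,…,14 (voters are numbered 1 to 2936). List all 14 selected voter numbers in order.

24, 234, 443, 653, 863, 1072, 1282, 1492, 1702, 1911, 2121, 2331, 2540, 2750

j=1: r + 0k = 23.419 → ⌈·⌉ = 24
j=2: r + 1k = 233.133285… → ⌈·⌉ = 234
j=3: r + 2k = 442.847571… → ⌈·⌉ = 443
j=4: r + 3k = 652.561857… → ⌈·⌉ = 653
j=5: r + 4k = 862.276142… → ⌈·⌉ = 863
j=6: r + 5k = 1071.990428… → ⌈·⌉ = 1072
j=7: r + 6k = 1281.704714… → ⌈·⌉ = 1282
j=8: r + 7k = 1491.419 → ⌈·⌉ = 1492
j=9: r + 8k = 1701.133285… → ⌈·⌉ = 1702
j=10: r + 9k = 1910.847571… → ⌈·⌉ = 1911
j=11: r + 10k = 2120.561857… → ⌈·⌉ = 2121
j=12: r + 11k = 2330.276142… → ⌈·⌉ = 2331
j=13: r + 12k = 2539.990428… → ⌈·⌉ = 2540
j=14: r + 13k = 2749.704714… → ⌈·⌉ = 2750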